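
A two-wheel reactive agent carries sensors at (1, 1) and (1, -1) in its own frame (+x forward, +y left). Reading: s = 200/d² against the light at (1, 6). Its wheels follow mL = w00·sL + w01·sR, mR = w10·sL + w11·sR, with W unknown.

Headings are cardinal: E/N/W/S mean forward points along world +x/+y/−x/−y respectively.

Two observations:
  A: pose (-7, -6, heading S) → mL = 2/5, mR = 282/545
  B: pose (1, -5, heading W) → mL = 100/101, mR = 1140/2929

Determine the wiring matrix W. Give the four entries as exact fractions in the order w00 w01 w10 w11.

0 1/2 1 -1/2

obs A: pose=(-7,-6,S) → sL=100/109, sR=4/5, mL=2/5, mR=282/545
obs B: pose=(1,-5,W) → sL=40/29, sR=200/101, mL=100/101, mR=1140/2929
sensor matrix S = [[100/109, 4/5], [40/29, 200/101]]; det S = 227712/319261
solve [mL_A; mL_B] = S·[w00; w01] and [mR_A; mR_B] = S·[w10; w11]:
  w00 = 0, w01 = 1/2, w10 = 1, w11 = -1/2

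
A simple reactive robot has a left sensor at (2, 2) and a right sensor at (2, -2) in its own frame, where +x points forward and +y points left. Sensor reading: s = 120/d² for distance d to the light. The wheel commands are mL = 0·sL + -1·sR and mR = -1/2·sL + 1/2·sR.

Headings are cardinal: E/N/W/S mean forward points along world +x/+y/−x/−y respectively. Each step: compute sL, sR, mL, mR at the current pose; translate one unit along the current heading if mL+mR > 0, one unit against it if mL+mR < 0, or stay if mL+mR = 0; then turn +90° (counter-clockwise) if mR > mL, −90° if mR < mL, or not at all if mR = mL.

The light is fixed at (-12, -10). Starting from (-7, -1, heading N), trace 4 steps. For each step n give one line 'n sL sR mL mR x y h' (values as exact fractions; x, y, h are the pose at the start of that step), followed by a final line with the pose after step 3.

0 12/13 12/17 -12/17 -24/221 -7 -1 N
1 8/3 120/109 -120/109 -256/327 -7 -2 W
2 6/5 30/13 -30/13 36/65 -6 -2 S
3 24/37 120/113 -120/113 864/4181 -6 -1 E
final -7 -1 N

n=0: pose=(-7,-1,N); sL=12/13, sR=12/17; mL=-12/17, mR=-24/221; mL+mR=-180/221 → advance -1; mR−mL=132/221 → turn +1·90°
n=1: pose=(-7,-2,W); sL=8/3, sR=120/109; mL=-120/109, mR=-256/327; mL+mR=-616/327 → advance -1; mR−mL=104/327 → turn +1·90°
n=2: pose=(-6,-2,S); sL=6/5, sR=30/13; mL=-30/13, mR=36/65; mL+mR=-114/65 → advance -1; mR−mL=186/65 → turn +1·90°
n=3: pose=(-6,-1,E); sL=24/37, sR=120/113; mL=-120/113, mR=864/4181; mL+mR=-3576/4181 → advance -1; mR−mL=5304/4181 → turn +1·90°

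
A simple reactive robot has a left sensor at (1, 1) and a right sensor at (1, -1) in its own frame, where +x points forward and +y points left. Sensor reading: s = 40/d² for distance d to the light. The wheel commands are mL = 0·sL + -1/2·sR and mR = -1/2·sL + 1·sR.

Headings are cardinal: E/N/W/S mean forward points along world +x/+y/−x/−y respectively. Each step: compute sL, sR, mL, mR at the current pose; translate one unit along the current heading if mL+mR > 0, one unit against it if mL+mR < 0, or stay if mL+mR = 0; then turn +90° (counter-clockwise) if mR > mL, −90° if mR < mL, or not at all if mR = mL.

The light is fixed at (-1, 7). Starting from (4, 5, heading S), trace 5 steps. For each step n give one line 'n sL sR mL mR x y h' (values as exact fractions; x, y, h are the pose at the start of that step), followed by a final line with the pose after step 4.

0 8/9 8/5 -4/5 52/45 4 5 S
1 1 10/13 -5/13 7/26 4 4 E
2 40/13 40/29 -20/29 -60/377 3 4 N
3 20/17 20/9 -10/9 250/153 3 3 W
4 40/41 40/29 -20/29 1060/1189 2 3 S
final 2 2 E

n=0: pose=(4,5,S); sL=8/9, sR=8/5; mL=-4/5, mR=52/45; mL+mR=16/45 → advance +1; mR−mL=88/45 → turn +1·90°
n=1: pose=(4,4,E); sL=1, sR=10/13; mL=-5/13, mR=7/26; mL+mR=-3/26 → advance -1; mR−mL=17/26 → turn +1·90°
n=2: pose=(3,4,N); sL=40/13, sR=40/29; mL=-20/29, mR=-60/377; mL+mR=-320/377 → advance -1; mR−mL=200/377 → turn +1·90°
n=3: pose=(3,3,W); sL=20/17, sR=20/9; mL=-10/9, mR=250/153; mL+mR=80/153 → advance +1; mR−mL=140/51 → turn +1·90°
n=4: pose=(2,3,S); sL=40/41, sR=40/29; mL=-20/29, mR=1060/1189; mL+mR=240/1189 → advance +1; mR−mL=1880/1189 → turn +1·90°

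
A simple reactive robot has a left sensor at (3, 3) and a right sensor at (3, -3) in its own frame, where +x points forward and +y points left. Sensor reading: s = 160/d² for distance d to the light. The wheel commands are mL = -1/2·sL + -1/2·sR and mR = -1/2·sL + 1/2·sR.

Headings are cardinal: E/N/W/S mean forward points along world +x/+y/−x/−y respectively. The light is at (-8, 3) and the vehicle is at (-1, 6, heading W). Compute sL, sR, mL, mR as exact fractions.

10 40/13 -85/13 -45/13

left sensor world pos  = (-4, 3); dL² = 16
right sensor world pos = (-4, 9); dR² = 52
sL = 160/16 = 10
sR = 160/52 = 40/13
mL = -1/2·sL + -1/2·sR = -85/13
mR = -1/2·sL + 1/2·sR = -45/13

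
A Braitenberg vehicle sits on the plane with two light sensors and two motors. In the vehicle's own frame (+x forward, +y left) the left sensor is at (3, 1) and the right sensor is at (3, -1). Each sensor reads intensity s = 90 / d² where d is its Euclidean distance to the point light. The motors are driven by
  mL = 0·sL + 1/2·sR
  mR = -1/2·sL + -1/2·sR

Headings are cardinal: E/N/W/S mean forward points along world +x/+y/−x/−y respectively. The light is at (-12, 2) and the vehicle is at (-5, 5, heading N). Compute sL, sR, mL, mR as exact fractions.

5/4 9/10 9/20 -43/40

left sensor world pos  = (-6, 8); dL² = 72
right sensor world pos = (-4, 8); dR² = 100
sL = 90/72 = 5/4
sR = 90/100 = 9/10
mL = 0·sL + 1/2·sR = 9/20
mR = -1/2·sL + -1/2·sR = -43/40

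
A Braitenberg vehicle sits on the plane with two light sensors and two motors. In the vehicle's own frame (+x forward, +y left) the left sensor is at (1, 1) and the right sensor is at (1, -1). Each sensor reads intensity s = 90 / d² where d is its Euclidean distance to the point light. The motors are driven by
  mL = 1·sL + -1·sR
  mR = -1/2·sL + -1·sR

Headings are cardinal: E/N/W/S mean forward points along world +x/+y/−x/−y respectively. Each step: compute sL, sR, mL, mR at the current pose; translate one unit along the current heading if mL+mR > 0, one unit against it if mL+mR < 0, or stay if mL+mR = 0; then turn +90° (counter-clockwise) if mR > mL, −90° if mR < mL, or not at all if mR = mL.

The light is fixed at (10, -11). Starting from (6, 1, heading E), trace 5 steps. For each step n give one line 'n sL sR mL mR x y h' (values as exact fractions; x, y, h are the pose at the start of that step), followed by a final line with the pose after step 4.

n=0: pose=(6,1,E); sL=45/89, sR=9/13; mL=-216/1157, mR=-2187/2314; mL+mR=-2619/2314 → advance -1; mR−mL=-135/178 → turn -1·90°
n=1: pose=(5,1,S); sL=90/137, sR=90/157; mL=1800/21509, mR=-19395/21509; mL+mR=-17595/21509 → advance -1; mR−mL=-135/137 → turn -1·90°
n=2: pose=(5,2,W); sL=1/2, sR=45/116; mL=13/116, mR=-37/58; mL+mR=-61/116 → advance -1; mR−mL=-3/4 → turn -1·90°
n=3: pose=(6,2,N); sL=90/221, sR=18/41; mL=-288/9061, mR=-5823/9061; mL+mR=-6111/9061 → advance -1; mR−mL=-135/221 → turn -1·90°
n=4: pose=(6,1,E); sL=45/89, sR=9/13; mL=-216/1157, mR=-2187/2314; mL+mR=-2619/2314 → advance -1; mR−mL=-135/178 → turn -1·90°

0 45/89 9/13 -216/1157 -2187/2314 6 1 E
1 90/137 90/157 1800/21509 -19395/21509 5 1 S
2 1/2 45/116 13/116 -37/58 5 2 W
3 90/221 18/41 -288/9061 -5823/9061 6 2 N
4 45/89 9/13 -216/1157 -2187/2314 6 1 E
final 5 1 S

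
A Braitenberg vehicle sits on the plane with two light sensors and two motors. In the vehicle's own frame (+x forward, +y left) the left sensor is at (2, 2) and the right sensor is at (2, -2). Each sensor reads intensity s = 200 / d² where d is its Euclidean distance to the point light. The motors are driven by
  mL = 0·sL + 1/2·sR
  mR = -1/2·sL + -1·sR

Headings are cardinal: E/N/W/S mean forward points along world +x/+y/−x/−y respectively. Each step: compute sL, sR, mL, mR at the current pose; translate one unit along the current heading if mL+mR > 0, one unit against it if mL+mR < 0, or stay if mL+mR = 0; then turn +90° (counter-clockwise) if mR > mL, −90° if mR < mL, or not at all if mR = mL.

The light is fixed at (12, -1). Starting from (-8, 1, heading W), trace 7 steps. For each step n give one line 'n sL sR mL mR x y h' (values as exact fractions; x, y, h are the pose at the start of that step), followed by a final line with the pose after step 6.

n=0: pose=(-8,1,W); sL=50/121, sR=2/5; mL=1/5, mR=-367/605; mL+mR=-246/605 → advance -1; mR−mL=-488/605 → turn -1·90°
n=1: pose=(-7,1,N); sL=200/457, sR=40/61; mL=20/61, mR=-24380/27877; mL+mR=-15240/27877 → advance -1; mR−mL=-33520/27877 → turn -1·90°
n=2: pose=(-7,0,E); sL=100/149, sR=20/29; mL=10/29, mR=-4430/4321; mL+mR=-2940/4321 → advance -1; mR−mL=-5920/4321 → turn -1·90°
n=3: pose=(-8,0,S); sL=8/13, sR=40/97; mL=20/97, mR=-908/1261; mL+mR=-648/1261 → advance -1; mR−mL=-1168/1261 → turn -1·90°
n=4: pose=(-8,1,W); sL=50/121, sR=2/5; mL=1/5, mR=-367/605; mL+mR=-246/605 → advance -1; mR−mL=-488/605 → turn -1·90°
n=5: pose=(-7,1,N); sL=200/457, sR=40/61; mL=20/61, mR=-24380/27877; mL+mR=-15240/27877 → advance -1; mR−mL=-33520/27877 → turn -1·90°
n=6: pose=(-7,0,E); sL=100/149, sR=20/29; mL=10/29, mR=-4430/4321; mL+mR=-2940/4321 → advance -1; mR−mL=-5920/4321 → turn -1·90°

0 50/121 2/5 1/5 -367/605 -8 1 W
1 200/457 40/61 20/61 -24380/27877 -7 1 N
2 100/149 20/29 10/29 -4430/4321 -7 0 E
3 8/13 40/97 20/97 -908/1261 -8 0 S
4 50/121 2/5 1/5 -367/605 -8 1 W
5 200/457 40/61 20/61 -24380/27877 -7 1 N
6 100/149 20/29 10/29 -4430/4321 -7 0 E
final -8 0 S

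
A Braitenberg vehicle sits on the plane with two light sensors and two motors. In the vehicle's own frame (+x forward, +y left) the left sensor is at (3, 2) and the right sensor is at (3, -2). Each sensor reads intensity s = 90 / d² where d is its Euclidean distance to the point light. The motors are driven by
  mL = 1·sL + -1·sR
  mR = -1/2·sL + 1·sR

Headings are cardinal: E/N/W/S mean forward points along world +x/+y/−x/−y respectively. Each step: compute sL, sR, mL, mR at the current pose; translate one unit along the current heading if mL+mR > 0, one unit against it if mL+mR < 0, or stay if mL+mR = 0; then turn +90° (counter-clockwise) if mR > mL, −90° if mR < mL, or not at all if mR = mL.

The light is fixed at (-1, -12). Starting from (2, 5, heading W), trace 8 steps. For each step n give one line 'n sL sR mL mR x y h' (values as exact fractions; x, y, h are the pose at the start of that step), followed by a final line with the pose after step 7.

n=0: pose=(2,5,W); sL=2/5, sR=90/361; mL=272/1805, mR=89/1805; mL+mR=1/5 → advance +1; mR−mL=-183/1805 → turn -1·90°
n=1: pose=(1,5,N); sL=9/40, sR=45/208; mL=9/1040, mR=27/260; mL+mR=9/80 → advance +1; mR−mL=99/1040 → turn +1·90°
n=2: pose=(1,6,W); sL=90/257, sR=90/401; mL=12960/103057, mR=5085/103057; mL+mR=45/257 → advance +1; mR−mL=-7875/103057 → turn -1·90°
n=3: pose=(0,6,N); sL=45/221, sR=1/5; mL=4/1105, mR=217/2210; mL+mR=45/442 → advance +1; mR−mL=209/2210 → turn +1·90°
n=4: pose=(0,7,W); sL=90/293, sR=18/89; mL=2736/26077, mR=1269/26077; mL+mR=45/293 → advance +1; mR−mL=-1467/26077 → turn -1·90°
n=5: pose=(-1,7,N); sL=45/244, sR=45/244; mL=0, mR=45/488; mL+mR=45/488 → advance +1; mR−mL=45/488 → turn +1·90°
n=6: pose=(-1,8,W); sL=10/37, sR=90/493; mL=1600/18241, mR=865/18241; mL+mR=5/37 → advance +1; mR−mL=-735/18241 → turn -1·90°
n=7: pose=(-2,8,N); sL=45/269, sR=9/53; mL=-36/14257, mR=2457/28514; mL+mR=45/538 → advance +1; mR−mL=2529/28514 → turn +1·90°

0 2/5 90/361 272/1805 89/1805 2 5 W
1 9/40 45/208 9/1040 27/260 1 5 N
2 90/257 90/401 12960/103057 5085/103057 1 6 W
3 45/221 1/5 4/1105 217/2210 0 6 N
4 90/293 18/89 2736/26077 1269/26077 0 7 W
5 45/244 45/244 0 45/488 -1 7 N
6 10/37 90/493 1600/18241 865/18241 -1 8 W
7 45/269 9/53 -36/14257 2457/28514 -2 8 N
final -2 9 W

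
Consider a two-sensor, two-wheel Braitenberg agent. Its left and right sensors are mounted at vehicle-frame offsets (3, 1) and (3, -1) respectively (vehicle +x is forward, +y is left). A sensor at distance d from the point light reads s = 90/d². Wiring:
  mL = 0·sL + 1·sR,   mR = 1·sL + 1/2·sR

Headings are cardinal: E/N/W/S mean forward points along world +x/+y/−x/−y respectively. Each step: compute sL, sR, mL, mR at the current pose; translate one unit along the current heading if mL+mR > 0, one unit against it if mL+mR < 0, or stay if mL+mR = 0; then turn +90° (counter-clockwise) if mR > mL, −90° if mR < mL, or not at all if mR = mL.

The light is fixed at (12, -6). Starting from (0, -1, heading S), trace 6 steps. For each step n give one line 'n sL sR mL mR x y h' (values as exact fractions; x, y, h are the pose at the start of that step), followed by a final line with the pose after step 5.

0 18/25 90/173 90/173 4239/4325 0 -1 S
1 45/53 1 1 143/106 0 -2 E
2 90/193 90/149 90/149 22095/28757 1 -2 N
3 45/106 45/116 45/116 7605/12296 1 -1 W
4 18/25 90/173 90/173 4239/4325 0 -1 S
5 45/53 1 1 143/106 0 -2 E
final 1 -2 N

n=0: pose=(0,-1,S); sL=18/25, sR=90/173; mL=90/173, mR=4239/4325; mL+mR=6489/4325 → advance +1; mR−mL=1989/4325 → turn +1·90°
n=1: pose=(0,-2,E); sL=45/53, sR=1; mL=1, mR=143/106; mL+mR=249/106 → advance +1; mR−mL=37/106 → turn +1·90°
n=2: pose=(1,-2,N); sL=90/193, sR=90/149; mL=90/149, mR=22095/28757; mL+mR=39465/28757 → advance +1; mR−mL=4725/28757 → turn +1·90°
n=3: pose=(1,-1,W); sL=45/106, sR=45/116; mL=45/116, mR=7605/12296; mL+mR=12375/12296 → advance +1; mR−mL=2835/12296 → turn +1·90°
n=4: pose=(0,-1,S); sL=18/25, sR=90/173; mL=90/173, mR=4239/4325; mL+mR=6489/4325 → advance +1; mR−mL=1989/4325 → turn +1·90°
n=5: pose=(0,-2,E); sL=45/53, sR=1; mL=1, mR=143/106; mL+mR=249/106 → advance +1; mR−mL=37/106 → turn +1·90°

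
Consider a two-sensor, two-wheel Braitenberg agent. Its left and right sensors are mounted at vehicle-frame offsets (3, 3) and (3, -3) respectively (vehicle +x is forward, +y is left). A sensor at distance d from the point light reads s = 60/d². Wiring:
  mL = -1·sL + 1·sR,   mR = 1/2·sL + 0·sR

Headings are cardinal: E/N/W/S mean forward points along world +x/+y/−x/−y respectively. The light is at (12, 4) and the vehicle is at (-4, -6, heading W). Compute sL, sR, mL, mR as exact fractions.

6/53 6/41 72/2173 3/53

left sensor world pos  = (-7, -9); dL² = 530
right sensor world pos = (-7, -3); dR² = 410
sL = 60/530 = 6/53
sR = 60/410 = 6/41
mL = -1·sL + 1·sR = 72/2173
mR = 1/2·sL + 0·sR = 3/53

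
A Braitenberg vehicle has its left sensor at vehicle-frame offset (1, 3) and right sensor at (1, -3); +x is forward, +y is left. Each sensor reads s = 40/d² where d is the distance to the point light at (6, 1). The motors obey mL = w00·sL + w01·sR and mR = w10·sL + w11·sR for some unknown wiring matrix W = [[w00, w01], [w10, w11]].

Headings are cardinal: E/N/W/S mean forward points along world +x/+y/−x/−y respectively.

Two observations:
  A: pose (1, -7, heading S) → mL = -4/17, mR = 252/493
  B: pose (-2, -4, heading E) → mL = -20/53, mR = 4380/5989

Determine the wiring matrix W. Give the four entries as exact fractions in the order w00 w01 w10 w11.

-1/2 0 1/2 1

obs A: pose=(1,-7,S) → sL=8/17, sR=8/29, mL=-4/17, mR=252/493
obs B: pose=(-2,-4,E) → sL=40/53, sR=40/113, mL=-20/53, mR=4380/5989
sensor matrix S = [[8/17, 8/29], [40/53, 40/113]]; det S = -122880/2952577
solve [mL_A; mL_B] = S·[w00; w01] and [mR_A; mR_B] = S·[w10; w11]:
  w00 = -1/2, w01 = 0, w10 = 1/2, w11 = 1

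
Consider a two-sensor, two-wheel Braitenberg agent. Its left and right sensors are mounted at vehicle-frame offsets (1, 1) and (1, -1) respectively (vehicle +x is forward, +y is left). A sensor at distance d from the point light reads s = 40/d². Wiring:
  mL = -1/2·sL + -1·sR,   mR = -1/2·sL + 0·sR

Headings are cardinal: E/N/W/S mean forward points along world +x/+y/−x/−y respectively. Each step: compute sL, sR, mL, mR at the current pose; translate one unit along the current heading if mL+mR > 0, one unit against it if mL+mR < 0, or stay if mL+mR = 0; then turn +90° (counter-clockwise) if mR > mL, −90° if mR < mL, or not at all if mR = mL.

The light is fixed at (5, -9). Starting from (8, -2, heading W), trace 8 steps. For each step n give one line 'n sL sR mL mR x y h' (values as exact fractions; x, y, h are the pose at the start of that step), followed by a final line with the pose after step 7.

n=0: pose=(8,-2,W); sL=1, sR=10/17; mL=-37/34, mR=-1/2; mL+mR=-27/17 → advance -1; mR−mL=10/17 → turn +1·90°
n=1: pose=(9,-2,S); sL=40/61, sR=8/9; mL=-668/549, mR=-20/61; mL+mR=-848/549 → advance -1; mR−mL=8/9 → turn +1·90°
n=2: pose=(9,-1,E); sL=20/53, sR=20/37; mL=-1430/1961, mR=-10/53; mL+mR=-1800/1961 → advance -1; mR−mL=20/37 → turn +1·90°
n=3: pose=(8,-1,N); sL=8/17, sR=40/97; mL=-1068/1649, mR=-4/17; mL+mR=-1456/1649 → advance -1; mR−mL=40/97 → turn +1·90°
n=4: pose=(8,-2,W); sL=1, sR=10/17; mL=-37/34, mR=-1/2; mL+mR=-27/17 → advance -1; mR−mL=10/17 → turn +1·90°
n=5: pose=(9,-2,S); sL=40/61, sR=8/9; mL=-668/549, mR=-20/61; mL+mR=-848/549 → advance -1; mR−mL=8/9 → turn +1·90°
n=6: pose=(9,-1,E); sL=20/53, sR=20/37; mL=-1430/1961, mR=-10/53; mL+mR=-1800/1961 → advance -1; mR−mL=20/37 → turn +1·90°
n=7: pose=(8,-1,N); sL=8/17, sR=40/97; mL=-1068/1649, mR=-4/17; mL+mR=-1456/1649 → advance -1; mR−mL=40/97 → turn +1·90°

0 1 10/17 -37/34 -1/2 8 -2 W
1 40/61 8/9 -668/549 -20/61 9 -2 S
2 20/53 20/37 -1430/1961 -10/53 9 -1 E
3 8/17 40/97 -1068/1649 -4/17 8 -1 N
4 1 10/17 -37/34 -1/2 8 -2 W
5 40/61 8/9 -668/549 -20/61 9 -2 S
6 20/53 20/37 -1430/1961 -10/53 9 -1 E
7 8/17 40/97 -1068/1649 -4/17 8 -1 N
final 8 -2 W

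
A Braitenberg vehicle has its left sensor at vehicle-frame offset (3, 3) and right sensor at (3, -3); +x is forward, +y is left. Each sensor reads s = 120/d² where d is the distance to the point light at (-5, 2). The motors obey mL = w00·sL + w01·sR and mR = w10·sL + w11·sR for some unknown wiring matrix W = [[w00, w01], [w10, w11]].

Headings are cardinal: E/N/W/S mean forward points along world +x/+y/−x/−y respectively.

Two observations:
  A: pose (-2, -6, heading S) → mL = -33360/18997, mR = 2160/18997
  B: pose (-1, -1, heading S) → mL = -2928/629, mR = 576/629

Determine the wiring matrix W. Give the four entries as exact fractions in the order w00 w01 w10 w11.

-1 -1 -1/2 1/2

obs A: pose=(-2,-6,S) → sL=120/157, sR=120/121, mL=-33360/18997, mR=2160/18997
obs B: pose=(-1,-1,S) → sL=24/17, sR=120/37, mL=-2928/629, mR=576/629
sensor matrix S = [[120/157, 120/121], [24/17, 120/37]]; det S = 12890880/11949113
solve [mL_A; mL_B] = S·[w00; w01] and [mR_A; mR_B] = S·[w10; w11]:
  w00 = -1, w01 = -1, w10 = -1/2, w11 = 1/2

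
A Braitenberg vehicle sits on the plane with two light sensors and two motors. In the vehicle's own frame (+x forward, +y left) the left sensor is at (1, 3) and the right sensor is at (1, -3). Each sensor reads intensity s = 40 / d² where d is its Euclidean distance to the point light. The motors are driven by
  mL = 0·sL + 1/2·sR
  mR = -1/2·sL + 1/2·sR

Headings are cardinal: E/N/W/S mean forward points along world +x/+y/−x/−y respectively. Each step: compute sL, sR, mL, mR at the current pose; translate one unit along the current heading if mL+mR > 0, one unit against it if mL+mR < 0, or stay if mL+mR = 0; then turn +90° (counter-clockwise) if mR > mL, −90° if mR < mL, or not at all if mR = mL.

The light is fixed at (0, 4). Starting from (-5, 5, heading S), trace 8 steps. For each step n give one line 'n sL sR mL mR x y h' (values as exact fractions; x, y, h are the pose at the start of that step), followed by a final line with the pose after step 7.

0 10 5/8 5/16 -75/16 -5 5 S
1 40/37 40/61 20/61 -480/2257 -5 6 W
2 4/9 20/9 10/9 8/9 -6 6 N
3 40/61 8/5 4/5 144/305 -6 7 E
4 5 10/17 5/17 -75/34 -5 7 S
5 40/37 8/17 4/17 -192/629 -5 8 W
6 20/37 20/13 10/13 240/481 -4 8 N
7 40/73 40/13 20/13 1200/949 -4 9 E
final -3 9 S

n=0: pose=(-5,5,S); sL=10, sR=5/8; mL=5/16, mR=-75/16; mL+mR=-35/8 → advance -1; mR−mL=-5 → turn -1·90°
n=1: pose=(-5,6,W); sL=40/37, sR=40/61; mL=20/61, mR=-480/2257; mL+mR=260/2257 → advance +1; mR−mL=-20/37 → turn -1·90°
n=2: pose=(-6,6,N); sL=4/9, sR=20/9; mL=10/9, mR=8/9; mL+mR=2 → advance +1; mR−mL=-2/9 → turn -1·90°
n=3: pose=(-6,7,E); sL=40/61, sR=8/5; mL=4/5, mR=144/305; mL+mR=388/305 → advance +1; mR−mL=-20/61 → turn -1·90°
n=4: pose=(-5,7,S); sL=5, sR=10/17; mL=5/17, mR=-75/34; mL+mR=-65/34 → advance -1; mR−mL=-5/2 → turn -1·90°
n=5: pose=(-5,8,W); sL=40/37, sR=8/17; mL=4/17, mR=-192/629; mL+mR=-44/629 → advance -1; mR−mL=-20/37 → turn -1·90°
n=6: pose=(-4,8,N); sL=20/37, sR=20/13; mL=10/13, mR=240/481; mL+mR=610/481 → advance +1; mR−mL=-10/37 → turn -1·90°
n=7: pose=(-4,9,E); sL=40/73, sR=40/13; mL=20/13, mR=1200/949; mL+mR=2660/949 → advance +1; mR−mL=-20/73 → turn -1·90°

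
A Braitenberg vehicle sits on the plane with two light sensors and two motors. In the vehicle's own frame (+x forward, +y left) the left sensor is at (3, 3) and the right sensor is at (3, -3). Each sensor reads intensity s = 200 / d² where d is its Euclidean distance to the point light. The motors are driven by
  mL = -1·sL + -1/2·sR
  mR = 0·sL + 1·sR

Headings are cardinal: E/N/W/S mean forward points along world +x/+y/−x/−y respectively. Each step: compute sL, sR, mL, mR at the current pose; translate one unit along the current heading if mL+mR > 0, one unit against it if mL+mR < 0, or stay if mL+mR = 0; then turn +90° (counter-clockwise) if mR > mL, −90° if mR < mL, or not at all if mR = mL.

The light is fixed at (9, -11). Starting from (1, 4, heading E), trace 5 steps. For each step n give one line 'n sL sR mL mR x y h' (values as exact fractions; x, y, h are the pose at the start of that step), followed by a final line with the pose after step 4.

0 200/349 200/169 -68700/58981 200/169 1 4 E
1 25/53 10/17 -690/901 10/17 2 4 N
2 200/221 200/389 -99900/85969 200/389 2 3 W
3 20/13 100/101 -2670/1313 100/101 3 3 S
4 200/333 200/153 -7100/5661 200/153 3 4 E
final 4 4 N

n=0: pose=(1,4,E); sL=200/349, sR=200/169; mL=-68700/58981, mR=200/169; mL+mR=1100/58981 → advance +1; mR−mL=138500/58981 → turn +1·90°
n=1: pose=(2,4,N); sL=25/53, sR=10/17; mL=-690/901, mR=10/17; mL+mR=-160/901 → advance -1; mR−mL=1220/901 → turn +1·90°
n=2: pose=(2,3,W); sL=200/221, sR=200/389; mL=-99900/85969, mR=200/389; mL+mR=-55700/85969 → advance -1; mR−mL=144100/85969 → turn +1·90°
n=3: pose=(3,3,S); sL=20/13, sR=100/101; mL=-2670/1313, mR=100/101; mL+mR=-1370/1313 → advance -1; mR−mL=3970/1313 → turn +1·90°
n=4: pose=(3,4,E); sL=200/333, sR=200/153; mL=-7100/5661, mR=200/153; mL+mR=100/1887 → advance +1; mR−mL=14500/5661 → turn +1·90°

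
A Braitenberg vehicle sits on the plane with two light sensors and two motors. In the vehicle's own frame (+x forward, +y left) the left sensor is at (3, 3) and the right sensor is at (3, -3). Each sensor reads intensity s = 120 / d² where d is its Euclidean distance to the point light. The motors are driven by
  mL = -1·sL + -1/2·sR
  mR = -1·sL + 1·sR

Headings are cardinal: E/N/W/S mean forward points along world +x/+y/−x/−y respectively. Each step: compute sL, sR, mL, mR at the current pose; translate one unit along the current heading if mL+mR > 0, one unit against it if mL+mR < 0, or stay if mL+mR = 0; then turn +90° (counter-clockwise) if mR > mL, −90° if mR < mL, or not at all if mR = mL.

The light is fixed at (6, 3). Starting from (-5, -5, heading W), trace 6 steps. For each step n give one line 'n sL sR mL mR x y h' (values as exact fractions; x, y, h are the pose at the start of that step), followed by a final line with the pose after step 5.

n=0: pose=(-5,-5,W); sL=120/317, sR=120/221; mL=-45540/70057, mR=11520/70057; mL+mR=-34020/70057 → advance -1; mR−mL=180/221 → turn +1·90°
n=1: pose=(-4,-5,S); sL=12/17, sR=12/29; mL=-450/493, mR=-144/493; mL+mR=-594/493 → advance -1; mR−mL=18/29 → turn +1·90°
n=2: pose=(-4,-4,E); sL=24/13, sR=120/149; mL=-4356/1937, mR=-2016/1937; mL+mR=-6372/1937 → advance -1; mR−mL=180/149 → turn +1·90°
n=3: pose=(-5,-4,N); sL=30/53, sR=3/2; mL=-279/212, mR=99/106; mL+mR=-81/212 → advance -1; mR−mL=9/4 → turn +1·90°
n=4: pose=(-5,-5,W); sL=120/317, sR=120/221; mL=-45540/70057, mR=11520/70057; mL+mR=-34020/70057 → advance -1; mR−mL=180/221 → turn +1·90°
n=5: pose=(-4,-5,S); sL=12/17, sR=12/29; mL=-450/493, mR=-144/493; mL+mR=-594/493 → advance -1; mR−mL=18/29 → turn +1·90°

0 120/317 120/221 -45540/70057 11520/70057 -5 -5 W
1 12/17 12/29 -450/493 -144/493 -4 -5 S
2 24/13 120/149 -4356/1937 -2016/1937 -4 -4 E
3 30/53 3/2 -279/212 99/106 -5 -4 N
4 120/317 120/221 -45540/70057 11520/70057 -5 -5 W
5 12/17 12/29 -450/493 -144/493 -4 -5 S
final -4 -4 E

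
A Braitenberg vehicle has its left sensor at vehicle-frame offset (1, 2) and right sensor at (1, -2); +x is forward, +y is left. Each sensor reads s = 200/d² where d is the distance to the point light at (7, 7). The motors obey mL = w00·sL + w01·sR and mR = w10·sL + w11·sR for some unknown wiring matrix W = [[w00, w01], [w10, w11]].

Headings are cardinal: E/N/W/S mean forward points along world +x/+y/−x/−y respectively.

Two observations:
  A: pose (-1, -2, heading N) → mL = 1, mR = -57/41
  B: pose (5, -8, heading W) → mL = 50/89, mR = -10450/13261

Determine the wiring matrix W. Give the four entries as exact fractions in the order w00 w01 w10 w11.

0 1/2 1/2 -1

obs A: pose=(-1,-2,N) → sL=50/41, sR=2, mL=1, mR=-57/41
obs B: pose=(5,-8,W) → sL=100/149, sR=100/89, mL=50/89, mR=-10450/13261
sensor matrix S = [[50/41, 2], [100/149, 100/89]]; det S = 15200/543701
solve [mL_A; mL_B] = S·[w00; w01] and [mR_A; mR_B] = S·[w10; w11]:
  w00 = 0, w01 = 1/2, w10 = 1/2, w11 = -1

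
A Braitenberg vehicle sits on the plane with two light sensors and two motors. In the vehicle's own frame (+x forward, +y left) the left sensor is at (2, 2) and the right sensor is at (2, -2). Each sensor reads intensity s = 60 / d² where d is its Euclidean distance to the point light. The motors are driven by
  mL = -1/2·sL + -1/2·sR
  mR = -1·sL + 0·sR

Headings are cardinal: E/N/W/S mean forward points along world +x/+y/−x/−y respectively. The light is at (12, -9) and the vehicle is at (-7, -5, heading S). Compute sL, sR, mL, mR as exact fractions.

left sensor world pos  = (-5, -7); dL² = 293
right sensor world pos = (-9, -7); dR² = 445
sL = 60/293 = 60/293
sR = 60/445 = 12/89
mL = -1/2·sL + -1/2·sR = -4428/26077
mR = -1·sL + 0·sR = -60/293

60/293 12/89 -4428/26077 -60/293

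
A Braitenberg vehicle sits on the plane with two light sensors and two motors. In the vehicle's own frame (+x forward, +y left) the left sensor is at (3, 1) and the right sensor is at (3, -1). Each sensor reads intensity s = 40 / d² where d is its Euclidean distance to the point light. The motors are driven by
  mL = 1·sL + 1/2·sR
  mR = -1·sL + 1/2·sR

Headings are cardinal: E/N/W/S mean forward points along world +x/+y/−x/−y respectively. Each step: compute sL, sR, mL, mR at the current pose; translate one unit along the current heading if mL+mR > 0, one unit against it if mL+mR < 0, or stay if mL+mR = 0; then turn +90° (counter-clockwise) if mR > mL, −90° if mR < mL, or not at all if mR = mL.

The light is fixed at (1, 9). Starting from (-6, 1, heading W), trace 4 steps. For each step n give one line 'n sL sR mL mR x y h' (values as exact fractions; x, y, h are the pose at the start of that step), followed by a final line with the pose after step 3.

0 40/181 40/149 9580/26969 -2340/26969 -6 1 W
1 20/53 20/37 1270/1961 -210/1961 -7 1 N
2 40/61 40/89 4780/5429 -2340/5429 -7 2 E
3 5/17 10/41 290/697 -120/697 -6 2 S
final -6 1 W

n=0: pose=(-6,1,W); sL=40/181, sR=40/149; mL=9580/26969, mR=-2340/26969; mL+mR=40/149 → advance +1; mR−mL=-80/181 → turn -1·90°
n=1: pose=(-7,1,N); sL=20/53, sR=20/37; mL=1270/1961, mR=-210/1961; mL+mR=20/37 → advance +1; mR−mL=-40/53 → turn -1·90°
n=2: pose=(-7,2,E); sL=40/61, sR=40/89; mL=4780/5429, mR=-2340/5429; mL+mR=40/89 → advance +1; mR−mL=-80/61 → turn -1·90°
n=3: pose=(-6,2,S); sL=5/17, sR=10/41; mL=290/697, mR=-120/697; mL+mR=10/41 → advance +1; mR−mL=-10/17 → turn -1·90°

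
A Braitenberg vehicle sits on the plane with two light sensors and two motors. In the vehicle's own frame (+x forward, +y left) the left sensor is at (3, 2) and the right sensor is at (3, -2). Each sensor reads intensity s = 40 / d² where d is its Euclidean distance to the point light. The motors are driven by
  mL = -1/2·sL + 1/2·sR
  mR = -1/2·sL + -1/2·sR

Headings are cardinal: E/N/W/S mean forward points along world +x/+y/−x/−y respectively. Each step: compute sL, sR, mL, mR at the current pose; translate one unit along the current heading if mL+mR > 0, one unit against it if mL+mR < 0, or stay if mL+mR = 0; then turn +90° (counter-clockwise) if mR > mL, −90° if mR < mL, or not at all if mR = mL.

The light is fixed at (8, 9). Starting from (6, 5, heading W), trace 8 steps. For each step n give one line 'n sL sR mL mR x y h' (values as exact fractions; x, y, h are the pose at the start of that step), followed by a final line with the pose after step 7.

n=0: pose=(6,5,W); sL=40/61, sR=40/29; mL=640/1769, mR=-1800/1769; mL+mR=-40/61 → advance -1; mR−mL=-40/29 → turn -1·90°
n=1: pose=(7,5,N); sL=4, sR=20; mL=8, mR=-12; mL+mR=-4 → advance -1; mR−mL=-20 → turn -1·90°
n=2: pose=(7,4,E); sL=40/13, sR=40/53; mL=-800/689, mR=-1320/689; mL+mR=-40/13 → advance -1; mR−mL=-40/53 → turn -1·90°
n=3: pose=(6,4,S); sL=5/8, sR=1/2; mL=-1/16, mR=-9/16; mL+mR=-5/8 → advance -1; mR−mL=-1/2 → turn -1·90°
n=4: pose=(6,5,W); sL=40/61, sR=40/29; mL=640/1769, mR=-1800/1769; mL+mR=-40/61 → advance -1; mR−mL=-40/29 → turn -1·90°
n=5: pose=(7,5,N); sL=4, sR=20; mL=8, mR=-12; mL+mR=-4 → advance -1; mR−mL=-20 → turn -1·90°
n=6: pose=(7,4,E); sL=40/13, sR=40/53; mL=-800/689, mR=-1320/689; mL+mR=-40/13 → advance -1; mR−mL=-40/53 → turn -1·90°
n=7: pose=(6,4,S); sL=5/8, sR=1/2; mL=-1/16, mR=-9/16; mL+mR=-5/8 → advance -1; mR−mL=-1/2 → turn -1·90°

0 40/61 40/29 640/1769 -1800/1769 6 5 W
1 4 20 8 -12 7 5 N
2 40/13 40/53 -800/689 -1320/689 7 4 E
3 5/8 1/2 -1/16 -9/16 6 4 S
4 40/61 40/29 640/1769 -1800/1769 6 5 W
5 4 20 8 -12 7 5 N
6 40/13 40/53 -800/689 -1320/689 7 4 E
7 5/8 1/2 -1/16 -9/16 6 4 S
final 6 5 W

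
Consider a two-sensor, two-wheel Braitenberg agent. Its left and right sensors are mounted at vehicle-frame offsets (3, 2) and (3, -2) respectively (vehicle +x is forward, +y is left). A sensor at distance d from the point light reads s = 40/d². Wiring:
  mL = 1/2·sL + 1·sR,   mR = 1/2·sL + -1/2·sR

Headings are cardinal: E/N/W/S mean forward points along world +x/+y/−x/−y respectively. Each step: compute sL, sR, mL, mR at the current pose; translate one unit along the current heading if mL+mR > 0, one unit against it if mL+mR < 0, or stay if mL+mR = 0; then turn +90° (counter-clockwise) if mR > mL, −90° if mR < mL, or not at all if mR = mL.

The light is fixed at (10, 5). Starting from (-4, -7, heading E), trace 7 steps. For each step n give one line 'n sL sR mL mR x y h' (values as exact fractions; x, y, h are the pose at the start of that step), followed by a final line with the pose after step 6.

0 40/221 40/317 15180/70057 1920/70057 -4 -7 E
1 20/173 4/45 1142/7785 104/7785 -3 -7 S
2 40/481 40/377 2060/13949 -160/13949 -3 -8 W
3 10/89 10/61 1195/5429 -140/5429 -4 -8 N
4 40/221 40/317 15180/70057 1920/70057 -4 -7 E
5 20/173 4/45 1142/7785 104/7785 -3 -7 S
6 40/481 40/377 2060/13949 -160/13949 -3 -8 W
final -4 -8 N

n=0: pose=(-4,-7,E); sL=40/221, sR=40/317; mL=15180/70057, mR=1920/70057; mL+mR=17100/70057 → advance +1; mR−mL=-60/317 → turn -1·90°
n=1: pose=(-3,-7,S); sL=20/173, sR=4/45; mL=1142/7785, mR=104/7785; mL+mR=1246/7785 → advance +1; mR−mL=-2/15 → turn -1·90°
n=2: pose=(-3,-8,W); sL=40/481, sR=40/377; mL=2060/13949, mR=-160/13949; mL+mR=1900/13949 → advance +1; mR−mL=-60/377 → turn -1·90°
n=3: pose=(-4,-8,N); sL=10/89, sR=10/61; mL=1195/5429, mR=-140/5429; mL+mR=1055/5429 → advance +1; mR−mL=-15/61 → turn -1·90°
n=4: pose=(-4,-7,E); sL=40/221, sR=40/317; mL=15180/70057, mR=1920/70057; mL+mR=17100/70057 → advance +1; mR−mL=-60/317 → turn -1·90°
n=5: pose=(-3,-7,S); sL=20/173, sR=4/45; mL=1142/7785, mR=104/7785; mL+mR=1246/7785 → advance +1; mR−mL=-2/15 → turn -1·90°
n=6: pose=(-3,-8,W); sL=40/481, sR=40/377; mL=2060/13949, mR=-160/13949; mL+mR=1900/13949 → advance +1; mR−mL=-60/377 → turn -1·90°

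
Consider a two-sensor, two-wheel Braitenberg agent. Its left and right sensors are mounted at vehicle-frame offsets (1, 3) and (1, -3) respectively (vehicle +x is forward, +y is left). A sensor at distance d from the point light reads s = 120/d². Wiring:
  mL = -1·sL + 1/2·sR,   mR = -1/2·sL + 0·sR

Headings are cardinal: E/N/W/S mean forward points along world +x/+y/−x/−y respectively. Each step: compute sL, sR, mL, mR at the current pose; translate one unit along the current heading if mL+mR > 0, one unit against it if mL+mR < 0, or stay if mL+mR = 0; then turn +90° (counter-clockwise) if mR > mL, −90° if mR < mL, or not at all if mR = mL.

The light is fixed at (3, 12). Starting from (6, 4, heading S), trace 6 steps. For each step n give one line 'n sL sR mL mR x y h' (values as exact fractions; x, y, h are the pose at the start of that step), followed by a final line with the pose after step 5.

0 40/39 40/27 -100/351 -20/39 6 4 S
1 15/13 6 24/13 -15/26 6 5 W
2 120/37 120/61 -5100/2257 -60/37 5 5 N
3 60/61 60/13 1050/793 -30/61 5 4 W
4 120/53 24/13 -924/689 -60/53 4 4 N
5 5/6 10/3 5/6 -5/12 4 3 W
final 3 3 N

n=0: pose=(6,4,S); sL=40/39, sR=40/27; mL=-100/351, mR=-20/39; mL+mR=-280/351 → advance -1; mR−mL=-80/351 → turn -1·90°
n=1: pose=(6,5,W); sL=15/13, sR=6; mL=24/13, mR=-15/26; mL+mR=33/26 → advance +1; mR−mL=-63/26 → turn -1·90°
n=2: pose=(5,5,N); sL=120/37, sR=120/61; mL=-5100/2257, mR=-60/37; mL+mR=-8760/2257 → advance -1; mR−mL=1440/2257 → turn +1·90°
n=3: pose=(5,4,W); sL=60/61, sR=60/13; mL=1050/793, mR=-30/61; mL+mR=660/793 → advance +1; mR−mL=-1440/793 → turn -1·90°
n=4: pose=(4,4,N); sL=120/53, sR=24/13; mL=-924/689, mR=-60/53; mL+mR=-1704/689 → advance -1; mR−mL=144/689 → turn +1·90°
n=5: pose=(4,3,W); sL=5/6, sR=10/3; mL=5/6, mR=-5/12; mL+mR=5/12 → advance +1; mR−mL=-5/4 → turn -1·90°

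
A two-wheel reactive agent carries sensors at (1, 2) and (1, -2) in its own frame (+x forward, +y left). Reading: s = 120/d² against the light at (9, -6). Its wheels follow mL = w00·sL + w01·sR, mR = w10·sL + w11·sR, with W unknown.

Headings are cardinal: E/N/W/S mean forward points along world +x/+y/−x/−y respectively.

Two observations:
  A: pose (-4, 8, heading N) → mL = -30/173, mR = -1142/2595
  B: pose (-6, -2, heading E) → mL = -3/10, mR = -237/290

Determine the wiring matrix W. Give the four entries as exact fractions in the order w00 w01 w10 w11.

0 -1/2 -1 -1/2

obs A: pose=(-4,8,N) → sL=4/15, sR=60/173, mL=-30/173, mR=-1142/2595
obs B: pose=(-6,-2,E) → sL=15/29, sR=3/5, mL=-3/10, mR=-237/290
sensor matrix S = [[4/15, 60/173], [15/29, 3/5]]; det S = -2432/125425
solve [mL_A; mL_B] = S·[w00; w01] and [mR_A; mR_B] = S·[w10; w11]:
  w00 = 0, w01 = -1/2, w10 = -1, w11 = -1/2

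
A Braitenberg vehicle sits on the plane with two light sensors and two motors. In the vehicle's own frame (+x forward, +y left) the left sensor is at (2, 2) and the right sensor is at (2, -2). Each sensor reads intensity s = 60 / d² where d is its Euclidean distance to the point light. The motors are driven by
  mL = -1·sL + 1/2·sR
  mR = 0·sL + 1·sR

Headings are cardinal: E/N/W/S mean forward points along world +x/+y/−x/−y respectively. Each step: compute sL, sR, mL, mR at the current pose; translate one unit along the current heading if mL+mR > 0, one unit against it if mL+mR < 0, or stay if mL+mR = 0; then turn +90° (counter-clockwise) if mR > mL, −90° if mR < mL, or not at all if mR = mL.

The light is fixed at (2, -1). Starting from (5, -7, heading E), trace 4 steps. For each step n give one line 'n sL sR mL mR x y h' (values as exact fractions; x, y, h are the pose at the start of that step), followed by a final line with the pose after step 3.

n=0: pose=(5,-7,E); sL=60/41, sR=60/89; mL=-4110/3649, mR=60/89; mL+mR=-1650/3649 → advance -1; mR−mL=6570/3649 → turn +1·90°
n=1: pose=(4,-7,N); sL=15/4, sR=15/8; mL=-45/16, mR=15/8; mL+mR=-15/16 → advance -1; mR−mL=75/16 → turn +1·90°
n=2: pose=(4,-8,W); sL=20/27, sR=12/5; mL=62/135, mR=12/5; mL+mR=386/135 → advance +1; mR−mL=262/135 → turn +1·90°
n=3: pose=(3,-8,S); sL=2/3, sR=30/41; mL=-37/123, mR=30/41; mL+mR=53/123 → advance +1; mR−mL=127/123 → turn +1·90°

0 60/41 60/89 -4110/3649 60/89 5 -7 E
1 15/4 15/8 -45/16 15/8 4 -7 N
2 20/27 12/5 62/135 12/5 4 -8 W
3 2/3 30/41 -37/123 30/41 3 -8 S
final 3 -9 E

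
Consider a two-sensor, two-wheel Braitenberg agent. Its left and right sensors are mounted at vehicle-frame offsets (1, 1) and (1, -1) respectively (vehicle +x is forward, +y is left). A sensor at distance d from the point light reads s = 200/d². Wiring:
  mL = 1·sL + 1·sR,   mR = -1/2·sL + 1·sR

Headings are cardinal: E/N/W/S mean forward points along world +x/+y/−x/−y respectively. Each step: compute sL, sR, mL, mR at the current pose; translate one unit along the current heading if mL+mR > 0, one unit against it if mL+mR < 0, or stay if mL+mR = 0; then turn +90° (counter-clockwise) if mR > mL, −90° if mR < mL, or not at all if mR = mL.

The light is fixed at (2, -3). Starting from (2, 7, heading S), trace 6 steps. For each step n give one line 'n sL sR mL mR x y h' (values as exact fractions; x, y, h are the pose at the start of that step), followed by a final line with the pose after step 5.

n=0: pose=(2,7,S); sL=100/41, sR=100/41; mL=200/41, mR=50/41; mL+mR=250/41 → advance +1; mR−mL=-150/41 → turn -1·90°
n=1: pose=(2,6,W); sL=40/13, sR=200/101; mL=6640/1313, mR=580/1313; mL+mR=7220/1313 → advance +1; mR−mL=-60/13 → turn -1·90°
n=2: pose=(1,6,N); sL=25/13, sR=2; mL=51/13, mR=27/26; mL+mR=129/26 → advance +1; mR−mL=-75/26 → turn -1·90°
n=3: pose=(1,7,E); sL=200/121, sR=200/81; mL=40400/9801, mR=16100/9801; mL+mR=56500/9801 → advance +1; mR−mL=-300/121 → turn -1·90°
n=4: pose=(2,7,S); sL=100/41, sR=100/41; mL=200/41, mR=50/41; mL+mR=250/41 → advance +1; mR−mL=-150/41 → turn -1·90°
n=5: pose=(2,6,W); sL=40/13, sR=200/101; mL=6640/1313, mR=580/1313; mL+mR=7220/1313 → advance +1; mR−mL=-60/13 → turn -1·90°

0 100/41 100/41 200/41 50/41 2 7 S
1 40/13 200/101 6640/1313 580/1313 2 6 W
2 25/13 2 51/13 27/26 1 6 N
3 200/121 200/81 40400/9801 16100/9801 1 7 E
4 100/41 100/41 200/41 50/41 2 7 S
5 40/13 200/101 6640/1313 580/1313 2 6 W
final 1 6 N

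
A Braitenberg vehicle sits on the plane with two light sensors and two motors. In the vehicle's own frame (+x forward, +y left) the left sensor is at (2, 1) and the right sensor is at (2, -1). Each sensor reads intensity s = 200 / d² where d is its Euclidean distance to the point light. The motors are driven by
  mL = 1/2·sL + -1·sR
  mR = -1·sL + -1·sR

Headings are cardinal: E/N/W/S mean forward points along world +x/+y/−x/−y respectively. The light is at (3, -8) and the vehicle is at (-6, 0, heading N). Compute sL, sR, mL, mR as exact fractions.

1 50/41 -59/82 -91/41

left sensor world pos  = (-7, 2); dL² = 200
right sensor world pos = (-5, 2); dR² = 164
sL = 200/200 = 1
sR = 200/164 = 50/41
mL = 1/2·sL + -1·sR = -59/82
mR = -1·sL + -1·sR = -91/41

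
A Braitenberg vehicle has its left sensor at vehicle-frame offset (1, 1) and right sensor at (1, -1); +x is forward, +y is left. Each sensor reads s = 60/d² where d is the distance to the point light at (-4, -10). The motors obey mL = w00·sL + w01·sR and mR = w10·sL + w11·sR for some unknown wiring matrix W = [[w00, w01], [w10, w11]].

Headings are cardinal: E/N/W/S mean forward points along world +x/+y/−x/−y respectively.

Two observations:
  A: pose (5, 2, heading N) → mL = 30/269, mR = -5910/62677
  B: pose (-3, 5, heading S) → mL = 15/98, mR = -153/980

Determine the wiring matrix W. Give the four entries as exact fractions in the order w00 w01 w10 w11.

0 1/2 1/2 -1

obs A: pose=(5,2,N) → sL=60/233, sR=60/269, mL=30/269, mR=-5910/62677
obs B: pose=(-3,5,S) → sL=3/10, sR=15/49, mL=15/98, mR=-153/980
sensor matrix S = [[60/233, 60/269], [3/10, 15/49]]; det S = 36594/3071173
solve [mL_A; mL_B] = S·[w00; w01] and [mR_A; mR_B] = S·[w10; w11]:
  w00 = 0, w01 = 1/2, w10 = 1/2, w11 = -1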